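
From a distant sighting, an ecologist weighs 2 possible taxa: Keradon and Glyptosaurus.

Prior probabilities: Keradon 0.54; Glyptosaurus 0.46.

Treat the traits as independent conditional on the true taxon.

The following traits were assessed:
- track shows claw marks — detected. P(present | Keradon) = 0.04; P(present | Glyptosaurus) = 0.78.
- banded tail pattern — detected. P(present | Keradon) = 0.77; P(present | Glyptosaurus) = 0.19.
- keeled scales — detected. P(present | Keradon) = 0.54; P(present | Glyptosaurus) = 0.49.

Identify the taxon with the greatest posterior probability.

Glyptosaurus

By Bayes' rule with conditional independence, the unnormalized weight for each hypothesis is prior × ∏ likelihoods:
  Keradon: 0.54 × 0.04 × 0.77 × 0.54 = 0.0089813
  Glyptosaurus: 0.46 × 0.78 × 0.19 × 0.49 = 0.033404
The unnormalized weights sum to 0.042386.
P(Keradon | evidence) ≈ 0.0089813 / 0.042386 ≈ 0.212
P(Glyptosaurus | evidence) ≈ 0.033404 / 0.042386 ≈ 0.788
The largest is 0.788, so Glyptosaurus is most probable.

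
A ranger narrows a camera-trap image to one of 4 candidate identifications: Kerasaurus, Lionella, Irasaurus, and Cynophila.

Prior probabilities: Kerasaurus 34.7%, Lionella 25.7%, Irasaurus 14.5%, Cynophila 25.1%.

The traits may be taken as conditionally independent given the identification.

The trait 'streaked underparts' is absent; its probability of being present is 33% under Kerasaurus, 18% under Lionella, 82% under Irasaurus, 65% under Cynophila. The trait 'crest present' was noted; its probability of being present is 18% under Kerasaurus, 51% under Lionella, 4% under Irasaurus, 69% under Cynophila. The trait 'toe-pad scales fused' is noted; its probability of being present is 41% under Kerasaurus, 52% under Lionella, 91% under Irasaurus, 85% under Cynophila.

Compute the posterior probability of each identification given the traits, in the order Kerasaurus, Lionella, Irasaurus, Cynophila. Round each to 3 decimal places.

Multiply each prior by the joint likelihood of the trait pattern (using 1 − P(present | H) for each absent trait):
  Kerasaurus: 0.347 × (1 − 0.33) × 0.18 × 0.41 = 0.017158
  Lionella: 0.257 × (1 − 0.18) × 0.51 × 0.52 = 0.055888
  Irasaurus: 0.145 × (1 − 0.82) × 0.04 × 0.91 = 0.00095004
  Cynophila: 0.251 × (1 − 0.65) × 0.69 × 0.85 = 0.051524
Marginal likelihood of the evidence = 0.12552.
P(Kerasaurus | evidence) = 0.017158 / 0.12552 ≈ 0.137
P(Lionella | evidence) = 0.055888 / 0.12552 ≈ 0.445
P(Irasaurus | evidence) = 0.00095004 / 0.12552 ≈ 0.008
P(Cynophila | evidence) = 0.051524 / 0.12552 ≈ 0.410

0.137, 0.445, 0.008, 0.410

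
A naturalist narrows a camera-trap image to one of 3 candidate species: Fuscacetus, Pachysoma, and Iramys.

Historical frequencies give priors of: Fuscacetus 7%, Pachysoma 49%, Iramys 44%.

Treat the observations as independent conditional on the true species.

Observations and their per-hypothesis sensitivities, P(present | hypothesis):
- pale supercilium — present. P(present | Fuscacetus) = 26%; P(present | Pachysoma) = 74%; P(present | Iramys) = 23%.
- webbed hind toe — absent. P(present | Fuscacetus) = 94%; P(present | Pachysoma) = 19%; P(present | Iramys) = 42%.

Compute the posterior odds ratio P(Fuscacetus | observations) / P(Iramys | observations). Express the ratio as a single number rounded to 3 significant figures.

0.0186

The normalizing constant cancels in an odds ratio, so compute prior × likelihood for the two hypotheses only (using 1 − P(present | H) for each absent observation):
  Fuscacetus: 0.07 × 0.26 × (1 − 0.94) = 0.001092
  Iramys: 0.44 × 0.23 × (1 − 0.42) = 0.058696
Odds(Fuscacetus : Iramys) = 0.001092 / 0.058696 ≈ 0.0186.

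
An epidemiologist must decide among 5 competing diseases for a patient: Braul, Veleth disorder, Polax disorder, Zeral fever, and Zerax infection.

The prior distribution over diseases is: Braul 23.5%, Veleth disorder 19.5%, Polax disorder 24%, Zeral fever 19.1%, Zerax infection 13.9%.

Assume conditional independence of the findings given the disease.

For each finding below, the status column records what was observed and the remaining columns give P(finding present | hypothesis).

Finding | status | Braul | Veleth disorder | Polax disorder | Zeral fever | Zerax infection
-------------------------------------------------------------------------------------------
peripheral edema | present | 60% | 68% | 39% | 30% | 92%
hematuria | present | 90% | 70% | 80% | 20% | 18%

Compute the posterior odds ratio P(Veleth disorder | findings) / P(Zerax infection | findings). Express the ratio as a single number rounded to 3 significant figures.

The normalizing constant cancels in an odds ratio, so compute prior × likelihood for the two hypotheses only:
  Veleth disorder: 0.195 × 0.68 × 0.70 = 0.09282
  Zerax infection: 0.139 × 0.92 × 0.18 = 0.023018
Posterior odds = 0.09282 / 0.023018 ≈ 4.03.

4.03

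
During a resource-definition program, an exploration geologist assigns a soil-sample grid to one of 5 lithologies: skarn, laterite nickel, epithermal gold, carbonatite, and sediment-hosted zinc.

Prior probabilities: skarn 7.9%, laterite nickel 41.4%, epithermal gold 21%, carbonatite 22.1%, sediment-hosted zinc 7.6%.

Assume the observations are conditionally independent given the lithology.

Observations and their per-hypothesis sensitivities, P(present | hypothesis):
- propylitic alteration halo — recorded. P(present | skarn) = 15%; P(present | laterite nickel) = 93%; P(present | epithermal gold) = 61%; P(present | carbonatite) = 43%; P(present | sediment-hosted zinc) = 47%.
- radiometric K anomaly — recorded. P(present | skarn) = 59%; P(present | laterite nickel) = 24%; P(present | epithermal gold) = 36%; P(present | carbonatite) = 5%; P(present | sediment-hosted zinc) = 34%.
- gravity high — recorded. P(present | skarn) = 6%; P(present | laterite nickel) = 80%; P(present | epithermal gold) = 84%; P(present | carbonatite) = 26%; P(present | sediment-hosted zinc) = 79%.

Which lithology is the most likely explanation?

laterite nickel

Multiply each prior by the joint likelihood of the evidence pattern:
  skarn: 0.079 × 0.15 × 0.59 × 0.06 = 0.00041949
  laterite nickel: 0.414 × 0.93 × 0.24 × 0.80 = 0.073924
  epithermal gold: 0.210 × 0.61 × 0.36 × 0.84 = 0.038737
  carbonatite: 0.221 × 0.43 × 0.05 × 0.26 = 0.0012354
  sediment-hosted zinc: 0.076 × 0.47 × 0.34 × 0.79 = 0.0095944
The unnormalized weights sum to 0.12391.
P(skarn | evidence) ≈ 0.00041949 / 0.12391 ≈ 0.003
P(laterite nickel | evidence) ≈ 0.073924 / 0.12391 ≈ 0.597
P(epithermal gold | evidence) ≈ 0.038737 / 0.12391 ≈ 0.313
P(carbonatite | evidence) ≈ 0.0012354 / 0.12391 ≈ 0.010
P(sediment-hosted zinc | evidence) ≈ 0.0095944 / 0.12391 ≈ 0.077
The largest is 0.597, so laterite nickel is most probable.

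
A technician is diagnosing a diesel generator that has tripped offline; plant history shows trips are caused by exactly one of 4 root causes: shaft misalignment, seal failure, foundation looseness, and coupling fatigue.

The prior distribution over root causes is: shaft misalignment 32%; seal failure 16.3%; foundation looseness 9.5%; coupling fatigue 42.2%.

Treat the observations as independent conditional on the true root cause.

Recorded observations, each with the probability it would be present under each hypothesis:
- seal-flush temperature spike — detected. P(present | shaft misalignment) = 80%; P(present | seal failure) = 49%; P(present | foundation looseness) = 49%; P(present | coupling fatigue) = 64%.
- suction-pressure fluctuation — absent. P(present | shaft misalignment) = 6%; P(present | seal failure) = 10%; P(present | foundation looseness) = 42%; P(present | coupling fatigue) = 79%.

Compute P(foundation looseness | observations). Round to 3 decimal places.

0.068

Multiply each prior by the joint likelihood of the evidence pattern (using 1 − P(present | H) for each absent observation):
  shaft misalignment: 0.320 × 0.80 × (1 − 0.06) = 0.24064
  seal failure: 0.163 × 0.49 × (1 − 0.10) = 0.071883
  foundation looseness: 0.095 × 0.49 × (1 − 0.42) = 0.026999
  coupling fatigue: 0.422 × 0.64 × (1 − 0.79) = 0.056717
Marginal likelihood of the evidence = 0.39624.
P(foundation looseness | evidence) = 0.026999 / 0.39624 ≈ 0.068.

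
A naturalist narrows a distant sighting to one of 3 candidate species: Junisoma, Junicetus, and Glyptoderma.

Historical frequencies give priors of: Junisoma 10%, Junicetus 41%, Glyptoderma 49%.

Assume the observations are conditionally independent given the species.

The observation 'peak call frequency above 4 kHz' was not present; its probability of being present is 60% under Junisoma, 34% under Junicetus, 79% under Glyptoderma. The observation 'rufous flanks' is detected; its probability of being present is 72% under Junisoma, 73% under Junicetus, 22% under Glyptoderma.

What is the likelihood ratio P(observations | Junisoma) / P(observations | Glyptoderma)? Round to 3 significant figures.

6.23

Joint likelihood of the evidence pattern under each hypothesis (using 1 − P(present | H) for each absent observation):
  Junisoma: (1 − 0.60) × 0.72 = 0.288
  Glyptoderma: (1 − 0.79) × 0.22 = 0.0462
Bayes factor = 0.288 / 0.0462 ≈ 6.23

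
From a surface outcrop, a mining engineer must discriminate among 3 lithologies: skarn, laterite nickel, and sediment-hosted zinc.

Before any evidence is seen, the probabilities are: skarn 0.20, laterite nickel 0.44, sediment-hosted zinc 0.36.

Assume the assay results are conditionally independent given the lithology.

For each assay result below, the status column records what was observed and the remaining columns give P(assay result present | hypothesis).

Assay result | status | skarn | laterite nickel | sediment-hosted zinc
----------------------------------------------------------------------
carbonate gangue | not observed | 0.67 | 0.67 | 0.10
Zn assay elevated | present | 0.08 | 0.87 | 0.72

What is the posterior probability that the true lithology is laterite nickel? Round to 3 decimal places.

0.346

By Bayes' rule with conditional independence, the unnormalized weight for each hypothesis is prior × ∏ likelihoods (using 1 − P(present | H) for each absent assay result):
  skarn: 0.20 × (1 − 0.67) × 0.08 = 0.00528
  laterite nickel: 0.44 × (1 − 0.67) × 0.87 = 0.12632
  sediment-hosted zinc: 0.36 × (1 − 0.10) × 0.72 = 0.23328
Marginal likelihood of the evidence = 0.36488.
P(laterite nickel | evidence) = 0.12632 / 0.36488 ≈ 0.346.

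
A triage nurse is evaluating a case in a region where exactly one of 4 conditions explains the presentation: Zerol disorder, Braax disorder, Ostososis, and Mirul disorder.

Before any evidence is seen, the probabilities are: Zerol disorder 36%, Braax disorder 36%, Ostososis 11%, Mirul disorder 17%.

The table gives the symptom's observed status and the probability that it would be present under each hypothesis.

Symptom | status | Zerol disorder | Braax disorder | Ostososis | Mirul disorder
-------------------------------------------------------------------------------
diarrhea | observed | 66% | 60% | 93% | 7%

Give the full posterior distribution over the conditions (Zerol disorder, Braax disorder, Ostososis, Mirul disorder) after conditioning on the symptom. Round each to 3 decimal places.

For each hypothesis, the unnormalized posterior weight is prior × likelihood:
  Zerol disorder: 0.36 × 0.66 = 0.2376
  Braax disorder: 0.36 × 0.60 = 0.216
  Ostososis: 0.11 × 0.93 = 0.1023
  Mirul disorder: 0.17 × 0.07 = 0.0119
The unnormalized weights sum to 0.5678.
P(Zerol disorder | evidence) = 0.2376 / 0.5678 ≈ 0.418
P(Braax disorder | evidence) = 0.216 / 0.5678 ≈ 0.380
P(Ostososis | evidence) = 0.1023 / 0.5678 ≈ 0.180
P(Mirul disorder | evidence) = 0.0119 / 0.5678 ≈ 0.021

0.418, 0.380, 0.180, 0.021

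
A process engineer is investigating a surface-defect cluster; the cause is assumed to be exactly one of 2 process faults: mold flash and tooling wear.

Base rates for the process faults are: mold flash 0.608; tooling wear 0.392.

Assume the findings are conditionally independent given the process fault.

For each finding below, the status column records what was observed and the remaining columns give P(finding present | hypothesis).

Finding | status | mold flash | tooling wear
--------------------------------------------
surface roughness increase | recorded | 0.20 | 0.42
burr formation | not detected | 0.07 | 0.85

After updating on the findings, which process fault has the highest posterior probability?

mold flash

For each hypothesis, the unnormalized posterior weight is prior × product of the finding likelihoods (using 1 − P(present | H) for each absent finding):
  mold flash: 0.608 × 0.20 × (1 − 0.07) = 0.11309
  tooling wear: 0.392 × 0.42 × (1 − 0.85) = 0.024696
Normalizing constant Z = 0.11309 + 0.024696 = 0.13778.
P(mold flash | evidence) ≈ 0.11309 / 0.13778 ≈ 0.821
P(tooling wear | evidence) ≈ 0.024696 / 0.13778 ≈ 0.179
The largest is 0.821, so mold flash is most probable.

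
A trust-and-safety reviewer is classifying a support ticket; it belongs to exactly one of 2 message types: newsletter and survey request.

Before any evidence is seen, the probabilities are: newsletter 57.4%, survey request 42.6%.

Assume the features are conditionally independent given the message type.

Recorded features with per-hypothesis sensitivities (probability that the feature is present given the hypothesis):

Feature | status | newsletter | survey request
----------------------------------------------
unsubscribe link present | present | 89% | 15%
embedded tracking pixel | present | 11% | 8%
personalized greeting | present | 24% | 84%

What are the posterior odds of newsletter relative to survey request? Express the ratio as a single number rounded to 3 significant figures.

Posterior odds equal prior odds times the likelihood ratio; only the two competing hypotheses matter.
  newsletter: 0.574 × 0.89 × 0.11 × 0.24 = 0.013487
  survey request: 0.426 × 0.15 × 0.08 × 0.84 = 0.0042941
Odds(newsletter : survey request) = 0.013487 / 0.0042941 ≈ 3.14.

3.14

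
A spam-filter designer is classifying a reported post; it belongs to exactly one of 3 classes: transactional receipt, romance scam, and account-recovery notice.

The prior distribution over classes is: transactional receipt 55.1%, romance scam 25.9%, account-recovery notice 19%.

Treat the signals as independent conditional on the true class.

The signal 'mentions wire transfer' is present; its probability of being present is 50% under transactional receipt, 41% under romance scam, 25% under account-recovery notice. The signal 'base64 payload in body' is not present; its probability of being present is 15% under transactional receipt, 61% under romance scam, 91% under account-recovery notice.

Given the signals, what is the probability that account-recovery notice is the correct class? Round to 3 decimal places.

0.015

For each hypothesis, the unnormalized posterior weight is prior × product of the signal likelihoods (using 1 − P(present | H) for each absent signal):
  transactional receipt: 0.551 × 0.50 × (1 − 0.15) = 0.23418
  romance scam: 0.259 × 0.41 × (1 − 0.61) = 0.041414
  account-recovery notice: 0.190 × 0.25 × (1 − 0.91) = 0.004275
The unnormalized weights sum to 0.27986.
P(account-recovery notice | evidence) = 0.004275 / 0.27986 ≈ 0.015.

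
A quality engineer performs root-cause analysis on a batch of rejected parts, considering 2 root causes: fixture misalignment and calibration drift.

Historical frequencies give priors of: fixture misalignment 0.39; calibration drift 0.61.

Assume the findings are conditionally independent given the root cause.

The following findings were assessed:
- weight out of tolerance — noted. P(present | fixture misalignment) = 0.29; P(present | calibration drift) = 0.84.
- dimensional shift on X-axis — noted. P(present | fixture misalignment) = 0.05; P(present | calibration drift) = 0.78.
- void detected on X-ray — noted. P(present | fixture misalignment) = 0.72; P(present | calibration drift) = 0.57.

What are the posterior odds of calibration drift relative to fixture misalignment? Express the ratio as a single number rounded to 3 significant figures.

56.0

Unnormalized posterior weight (prior times the finding likelihoods) for each of the two hypotheses:
  calibration drift: 0.61 × 0.84 × 0.78 × 0.57 = 0.22781
  fixture misalignment: 0.39 × 0.29 × 0.05 × 0.72 = 0.0040716
Posterior odds = 0.22781 / 0.0040716 ≈ 56.0.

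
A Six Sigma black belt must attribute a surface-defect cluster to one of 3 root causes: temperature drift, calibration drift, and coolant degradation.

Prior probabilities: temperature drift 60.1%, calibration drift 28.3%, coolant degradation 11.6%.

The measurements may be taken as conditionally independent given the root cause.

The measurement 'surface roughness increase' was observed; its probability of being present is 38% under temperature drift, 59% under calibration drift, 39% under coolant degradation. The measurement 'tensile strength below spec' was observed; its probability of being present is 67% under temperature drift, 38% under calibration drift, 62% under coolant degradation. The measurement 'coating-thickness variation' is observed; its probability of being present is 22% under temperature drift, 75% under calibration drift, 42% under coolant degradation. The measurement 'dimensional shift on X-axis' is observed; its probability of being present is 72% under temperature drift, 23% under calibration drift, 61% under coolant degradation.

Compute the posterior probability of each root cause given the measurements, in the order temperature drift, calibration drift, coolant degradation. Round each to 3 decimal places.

0.572, 0.258, 0.170

Multiply each prior by the joint likelihood of the measurement pattern:
  temperature drift: 0.601 × 0.38 × 0.67 × 0.22 × 0.72 = 0.024238
  calibration drift: 0.283 × 0.59 × 0.38 × 0.75 × 0.23 = 0.010945
  coolant degradation: 0.116 × 0.39 × 0.62 × 0.42 × 0.61 = 0.0071861
Normalizing constant Z = 0.024238 + 0.010945 + 0.0071861 = 0.042368.
P(temperature drift | evidence) = 0.024238 / 0.042368 ≈ 0.572
P(calibration drift | evidence) = 0.010945 / 0.042368 ≈ 0.258
P(coolant degradation | evidence) = 0.0071861 / 0.042368 ≈ 0.170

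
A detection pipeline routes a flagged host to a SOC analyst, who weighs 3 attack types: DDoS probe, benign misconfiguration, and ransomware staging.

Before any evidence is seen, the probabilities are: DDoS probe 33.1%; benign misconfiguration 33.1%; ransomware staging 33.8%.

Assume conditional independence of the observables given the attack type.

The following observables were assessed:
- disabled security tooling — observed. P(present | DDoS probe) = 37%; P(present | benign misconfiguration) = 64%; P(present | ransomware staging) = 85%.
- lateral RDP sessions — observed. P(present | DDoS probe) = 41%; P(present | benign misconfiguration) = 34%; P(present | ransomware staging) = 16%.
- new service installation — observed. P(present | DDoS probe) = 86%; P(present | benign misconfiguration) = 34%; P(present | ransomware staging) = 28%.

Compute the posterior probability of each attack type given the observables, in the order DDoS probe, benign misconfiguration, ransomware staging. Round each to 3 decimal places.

Multiply each prior by the joint likelihood of the observable pattern:
  DDoS probe: 0.331 × 0.37 × 0.41 × 0.86 = 0.043183
  benign misconfiguration: 0.331 × 0.64 × 0.34 × 0.34 = 0.024489
  ransomware staging: 0.338 × 0.85 × 0.16 × 0.28 = 0.012871
Marginal likelihood of the evidence = 0.080543.
P(DDoS probe | evidence) = 0.043183 / 0.080543 ≈ 0.536
P(benign misconfiguration | evidence) = 0.024489 / 0.080543 ≈ 0.304
P(ransomware staging | evidence) = 0.012871 / 0.080543 ≈ 0.160

0.536, 0.304, 0.160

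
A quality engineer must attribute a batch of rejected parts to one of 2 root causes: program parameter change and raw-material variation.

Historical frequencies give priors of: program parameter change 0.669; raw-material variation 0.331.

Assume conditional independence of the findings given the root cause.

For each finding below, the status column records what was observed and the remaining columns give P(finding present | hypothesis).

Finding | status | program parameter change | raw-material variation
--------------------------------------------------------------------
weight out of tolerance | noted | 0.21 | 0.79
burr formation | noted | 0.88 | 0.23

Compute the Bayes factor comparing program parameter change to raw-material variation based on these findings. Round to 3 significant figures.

Take the product of per-finding likelihoods under each hypothesis, then divide.
  program parameter change: 0.21 × 0.88 = 0.1848
  raw-material variation: 0.79 × 0.23 = 0.1817
Bayes factor = 0.1848 / 0.1817 ≈ 1.02

1.02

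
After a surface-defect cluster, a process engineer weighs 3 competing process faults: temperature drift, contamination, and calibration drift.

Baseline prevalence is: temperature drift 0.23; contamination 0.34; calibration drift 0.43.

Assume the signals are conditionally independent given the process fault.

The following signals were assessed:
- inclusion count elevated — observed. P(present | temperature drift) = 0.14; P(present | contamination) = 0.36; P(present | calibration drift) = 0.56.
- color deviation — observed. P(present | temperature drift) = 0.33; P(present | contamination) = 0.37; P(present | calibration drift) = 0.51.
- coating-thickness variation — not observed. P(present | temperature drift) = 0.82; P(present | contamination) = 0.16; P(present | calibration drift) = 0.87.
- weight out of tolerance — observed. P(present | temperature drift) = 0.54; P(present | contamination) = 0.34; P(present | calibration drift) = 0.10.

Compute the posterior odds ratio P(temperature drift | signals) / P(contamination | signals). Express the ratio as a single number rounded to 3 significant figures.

0.0799

Posterior odds equal prior odds times the likelihood ratio; only the two competing hypotheses matter (using 1 − P(present | H) for each absent signal).
  temperature drift: 0.23 × 0.14 × 0.33 × (1 − 0.82) × 0.54 = 0.0010328
  contamination: 0.34 × 0.36 × 0.37 × (1 − 0.16) × 0.34 = 0.012934
Posterior odds = 0.0010328 / 0.012934 ≈ 0.0799.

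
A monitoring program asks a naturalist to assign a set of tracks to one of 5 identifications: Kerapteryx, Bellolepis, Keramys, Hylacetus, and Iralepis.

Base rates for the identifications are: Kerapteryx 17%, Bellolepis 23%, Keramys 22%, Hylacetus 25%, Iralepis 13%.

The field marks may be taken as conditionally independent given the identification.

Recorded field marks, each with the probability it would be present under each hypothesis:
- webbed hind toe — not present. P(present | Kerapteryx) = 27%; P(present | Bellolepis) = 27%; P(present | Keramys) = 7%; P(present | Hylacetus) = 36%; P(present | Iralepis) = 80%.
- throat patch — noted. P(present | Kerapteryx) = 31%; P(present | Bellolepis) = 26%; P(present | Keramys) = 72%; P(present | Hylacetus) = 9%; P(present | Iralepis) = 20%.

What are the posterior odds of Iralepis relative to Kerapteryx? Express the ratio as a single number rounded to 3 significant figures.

0.135

The normalizing constant cancels in an odds ratio, so compute prior × likelihood for the two hypotheses only (using 1 − P(present | H) for each absent field mark):
  Iralepis: 0.13 × (1 − 0.80) × 0.20 = 0.0052
  Kerapteryx: 0.17 × (1 − 0.27) × 0.31 = 0.038471
Odds(Iralepis : Kerapteryx) = 0.0052 / 0.038471 ≈ 0.135.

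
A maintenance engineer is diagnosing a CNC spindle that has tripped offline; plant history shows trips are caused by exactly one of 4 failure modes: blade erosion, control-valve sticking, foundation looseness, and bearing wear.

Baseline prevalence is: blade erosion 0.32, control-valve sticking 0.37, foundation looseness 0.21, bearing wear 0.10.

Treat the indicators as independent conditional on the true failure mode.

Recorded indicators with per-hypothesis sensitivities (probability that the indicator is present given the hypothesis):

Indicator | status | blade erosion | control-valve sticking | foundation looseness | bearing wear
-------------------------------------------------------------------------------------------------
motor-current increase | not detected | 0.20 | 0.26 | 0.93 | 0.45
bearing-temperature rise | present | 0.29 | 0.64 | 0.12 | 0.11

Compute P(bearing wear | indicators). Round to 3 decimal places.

For each hypothesis, the unnormalized posterior weight is prior × product of the indicator likelihoods (using 1 − P(present | H) for each absent indicator):
  blade erosion: 0.32 × (1 − 0.20) × 0.29 = 0.07424
  control-valve sticking: 0.37 × (1 − 0.26) × 0.64 = 0.17523
  foundation looseness: 0.21 × (1 − 0.93) × 0.12 = 0.001764
  bearing wear: 0.10 × (1 − 0.45) × 0.11 = 0.00605
The unnormalized weights sum to 0.25729.
P(bearing wear | evidence) = 0.00605 / 0.25729 ≈ 0.024.

0.024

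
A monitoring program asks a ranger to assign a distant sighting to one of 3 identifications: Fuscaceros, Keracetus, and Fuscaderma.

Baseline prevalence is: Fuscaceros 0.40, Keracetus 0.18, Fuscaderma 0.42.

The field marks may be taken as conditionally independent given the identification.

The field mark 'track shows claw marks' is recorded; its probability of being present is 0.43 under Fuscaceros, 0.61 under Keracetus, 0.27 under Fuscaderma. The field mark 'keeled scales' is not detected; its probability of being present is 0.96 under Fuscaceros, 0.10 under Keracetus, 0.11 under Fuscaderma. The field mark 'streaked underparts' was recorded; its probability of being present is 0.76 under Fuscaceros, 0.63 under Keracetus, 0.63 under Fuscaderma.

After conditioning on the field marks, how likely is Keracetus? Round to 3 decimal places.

0.475

By Bayes' rule with conditional independence, the unnormalized weight for each hypothesis is prior × ∏ likelihoods (using 1 − P(present | H) for each absent field mark):
  Fuscaceros: 0.40 × 0.43 × (1 − 0.96) × 0.76 = 0.0052288
  Keracetus: 0.18 × 0.61 × (1 − 0.10) × 0.63 = 0.062257
  Fuscaderma: 0.42 × 0.27 × (1 − 0.11) × 0.63 = 0.063583
Marginal likelihood of the evidence = 0.13107.
P(Keracetus | evidence) = 0.062257 / 0.13107 ≈ 0.475.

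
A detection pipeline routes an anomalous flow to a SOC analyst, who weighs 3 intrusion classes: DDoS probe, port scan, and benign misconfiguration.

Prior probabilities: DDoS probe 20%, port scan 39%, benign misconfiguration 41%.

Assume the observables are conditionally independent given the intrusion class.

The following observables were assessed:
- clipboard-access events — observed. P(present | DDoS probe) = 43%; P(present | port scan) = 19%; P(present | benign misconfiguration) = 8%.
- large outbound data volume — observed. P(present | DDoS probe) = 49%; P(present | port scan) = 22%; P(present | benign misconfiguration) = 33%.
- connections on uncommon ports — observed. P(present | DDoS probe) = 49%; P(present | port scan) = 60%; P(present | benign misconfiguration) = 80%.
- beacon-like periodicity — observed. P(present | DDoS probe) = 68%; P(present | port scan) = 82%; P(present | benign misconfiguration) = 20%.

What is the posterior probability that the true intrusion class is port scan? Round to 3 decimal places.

For each hypothesis, the unnormalized posterior weight is prior × product of the observable likelihoods:
  DDoS probe: 0.20 × 0.43 × 0.49 × 0.49 × 0.68 = 0.014041
  port scan: 0.39 × 0.19 × 0.22 × 0.60 × 0.82 = 0.0080206
  benign misconfiguration: 0.41 × 0.08 × 0.33 × 0.80 × 0.20 = 0.0017318
The unnormalized weights sum to 0.023793.
P(port scan | evidence) = 0.0080206 / 0.023793 ≈ 0.337.

0.337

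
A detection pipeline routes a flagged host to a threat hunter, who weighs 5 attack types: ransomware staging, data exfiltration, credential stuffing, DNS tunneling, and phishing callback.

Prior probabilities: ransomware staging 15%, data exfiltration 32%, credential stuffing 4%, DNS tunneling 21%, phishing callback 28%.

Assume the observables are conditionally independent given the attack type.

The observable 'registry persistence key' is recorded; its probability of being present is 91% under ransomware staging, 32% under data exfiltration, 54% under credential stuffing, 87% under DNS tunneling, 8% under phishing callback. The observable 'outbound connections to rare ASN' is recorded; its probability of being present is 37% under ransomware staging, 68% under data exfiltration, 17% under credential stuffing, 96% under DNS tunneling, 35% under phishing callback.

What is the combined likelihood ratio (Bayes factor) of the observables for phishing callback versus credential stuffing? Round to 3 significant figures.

0.305

Take the product of per-observable likelihoods under each hypothesis, then divide.
  phishing callback: 0.08 × 0.35 = 0.028
  credential stuffing: 0.54 × 0.17 = 0.0918
Bayes factor = 0.028 / 0.0918 ≈ 0.305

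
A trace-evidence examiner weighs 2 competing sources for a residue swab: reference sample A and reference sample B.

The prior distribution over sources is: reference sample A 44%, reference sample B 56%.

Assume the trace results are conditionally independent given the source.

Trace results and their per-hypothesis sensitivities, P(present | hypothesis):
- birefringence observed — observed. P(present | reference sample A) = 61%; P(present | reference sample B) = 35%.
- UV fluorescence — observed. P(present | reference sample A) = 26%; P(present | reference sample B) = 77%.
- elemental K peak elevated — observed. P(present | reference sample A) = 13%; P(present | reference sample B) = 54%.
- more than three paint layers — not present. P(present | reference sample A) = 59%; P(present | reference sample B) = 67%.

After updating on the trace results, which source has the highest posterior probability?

Multiply each prior by the joint likelihood of the trace result pattern (using 1 − P(present | H) for each absent trace result):
  reference sample A: 0.44 × 0.61 × 0.26 × 0.13 × (1 − 0.59) = 0.0037195
  reference sample B: 0.56 × 0.35 × 0.77 × 0.54 × (1 − 0.67) = 0.026894
The unnormalized weights sum to 0.030613.
P(reference sample A | evidence) ≈ 0.0037195 / 0.030613 ≈ 0.121
P(reference sample B | evidence) ≈ 0.026894 / 0.030613 ≈ 0.879
The largest is 0.879, so reference sample B is most probable.

reference sample B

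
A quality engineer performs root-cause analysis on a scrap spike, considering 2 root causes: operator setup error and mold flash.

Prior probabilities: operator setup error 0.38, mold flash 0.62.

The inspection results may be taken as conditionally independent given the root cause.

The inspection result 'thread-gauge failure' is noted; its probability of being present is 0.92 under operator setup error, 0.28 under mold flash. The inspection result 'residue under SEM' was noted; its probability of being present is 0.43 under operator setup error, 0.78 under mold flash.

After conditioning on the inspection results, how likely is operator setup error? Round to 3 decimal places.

0.526

By Bayes' rule with conditional independence, the unnormalized weight for each hypothesis is prior × ∏ likelihoods:
  operator setup error: 0.38 × 0.92 × 0.43 = 0.15033
  mold flash: 0.62 × 0.28 × 0.78 = 0.13541
Marginal likelihood of the evidence = 0.28574.
P(operator setup error | evidence) = 0.15033 / 0.28574 ≈ 0.526.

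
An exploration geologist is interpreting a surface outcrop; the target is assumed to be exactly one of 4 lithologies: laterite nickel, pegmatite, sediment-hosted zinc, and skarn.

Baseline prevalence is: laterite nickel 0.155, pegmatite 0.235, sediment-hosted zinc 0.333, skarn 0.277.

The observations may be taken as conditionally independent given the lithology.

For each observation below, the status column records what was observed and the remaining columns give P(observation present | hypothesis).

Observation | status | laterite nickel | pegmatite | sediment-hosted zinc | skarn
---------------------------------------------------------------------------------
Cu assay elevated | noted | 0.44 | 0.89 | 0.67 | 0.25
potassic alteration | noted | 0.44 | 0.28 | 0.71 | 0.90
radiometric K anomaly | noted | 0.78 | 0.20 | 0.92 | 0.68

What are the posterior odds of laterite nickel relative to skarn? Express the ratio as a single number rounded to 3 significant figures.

The normalizing constant cancels in an odds ratio, so compute prior × likelihood for the two hypotheses only:
  laterite nickel: 0.155 × 0.44 × 0.44 × 0.78 = 0.023406
  skarn: 0.277 × 0.25 × 0.90 × 0.68 = 0.042381
Odds(laterite nickel : skarn) = 0.023406 / 0.042381 ≈ 0.552.

0.552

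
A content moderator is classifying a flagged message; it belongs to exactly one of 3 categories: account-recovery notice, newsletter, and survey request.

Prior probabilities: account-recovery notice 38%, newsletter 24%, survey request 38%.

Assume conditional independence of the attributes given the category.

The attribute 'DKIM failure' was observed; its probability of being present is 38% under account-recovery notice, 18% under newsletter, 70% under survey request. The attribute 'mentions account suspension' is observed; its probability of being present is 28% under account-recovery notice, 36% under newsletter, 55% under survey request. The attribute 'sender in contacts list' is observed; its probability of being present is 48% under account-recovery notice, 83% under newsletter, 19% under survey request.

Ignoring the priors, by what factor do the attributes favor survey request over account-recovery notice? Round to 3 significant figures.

1.43

Joint likelihood of the attribute pattern under each hypothesis:
  survey request: 0.70 × 0.55 × 0.19 = 0.07315
  account-recovery notice: 0.38 × 0.28 × 0.48 = 0.051072
Bayes factor = 0.07315 / 0.051072 ≈ 1.43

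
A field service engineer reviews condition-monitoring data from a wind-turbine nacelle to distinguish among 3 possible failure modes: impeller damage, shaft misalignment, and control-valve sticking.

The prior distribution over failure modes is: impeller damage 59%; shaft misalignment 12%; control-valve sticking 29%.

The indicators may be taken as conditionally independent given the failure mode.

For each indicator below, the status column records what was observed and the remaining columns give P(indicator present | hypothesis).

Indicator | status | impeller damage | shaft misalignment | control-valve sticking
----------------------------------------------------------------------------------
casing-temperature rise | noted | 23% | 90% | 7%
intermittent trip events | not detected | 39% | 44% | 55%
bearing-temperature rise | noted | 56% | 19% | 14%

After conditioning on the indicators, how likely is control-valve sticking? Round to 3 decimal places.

Multiply each prior by the joint likelihood of the indicator pattern (using 1 − P(present | H) for each absent indicator):
  impeller damage: 0.59 × 0.23 × (1 − 0.39) × 0.56 = 0.046355
  shaft misalignment: 0.12 × 0.90 × (1 − 0.44) × 0.19 = 0.011491
  control-valve sticking: 0.29 × 0.07 × (1 − 0.55) × 0.14 = 0.0012789
Normalizing constant Z = 0.046355 + 0.011491 + 0.0012789 = 0.059125.
P(control-valve sticking | evidence) = 0.0012789 / 0.059125 ≈ 0.022.

0.022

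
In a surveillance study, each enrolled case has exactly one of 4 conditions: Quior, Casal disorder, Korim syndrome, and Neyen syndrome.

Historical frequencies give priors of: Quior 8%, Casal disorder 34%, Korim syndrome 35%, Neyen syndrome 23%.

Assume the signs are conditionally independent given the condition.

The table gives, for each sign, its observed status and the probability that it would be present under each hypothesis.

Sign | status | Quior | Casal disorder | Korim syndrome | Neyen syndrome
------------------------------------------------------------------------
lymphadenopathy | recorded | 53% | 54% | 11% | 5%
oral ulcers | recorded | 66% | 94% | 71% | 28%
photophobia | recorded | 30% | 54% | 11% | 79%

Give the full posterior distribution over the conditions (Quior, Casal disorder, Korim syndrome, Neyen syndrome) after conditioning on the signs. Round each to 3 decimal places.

0.078, 0.870, 0.028, 0.024

For each hypothesis, the unnormalized posterior weight is prior × product of the sign likelihoods:
  Quior: 0.08 × 0.53 × 0.66 × 0.30 = 0.0083952
  Casal disorder: 0.34 × 0.54 × 0.94 × 0.54 = 0.093195
  Korim syndrome: 0.35 × 0.11 × 0.71 × 0.11 = 0.0030068
  Neyen syndrome: 0.23 × 0.05 × 0.28 × 0.79 = 0.0025438
The unnormalized weights sum to 0.10714.
P(Quior | evidence) = 0.0083952 / 0.10714 ≈ 0.078
P(Casal disorder | evidence) = 0.093195 / 0.10714 ≈ 0.870
P(Korim syndrome | evidence) = 0.0030068 / 0.10714 ≈ 0.028
P(Neyen syndrome | evidence) = 0.0025438 / 0.10714 ≈ 0.024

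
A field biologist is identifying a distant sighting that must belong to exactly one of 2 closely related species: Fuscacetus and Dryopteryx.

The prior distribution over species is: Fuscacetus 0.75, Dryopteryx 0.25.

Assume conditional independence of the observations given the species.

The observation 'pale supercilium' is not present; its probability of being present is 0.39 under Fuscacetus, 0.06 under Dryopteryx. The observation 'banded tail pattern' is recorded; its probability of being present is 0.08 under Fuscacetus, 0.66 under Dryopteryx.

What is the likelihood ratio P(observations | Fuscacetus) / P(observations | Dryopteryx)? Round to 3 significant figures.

Take the product of per-observation likelihoods under each hypothesis (using 1 − P(present | H) for each absent observation), then divide.
  Fuscacetus: (1 − 0.39) × 0.08 = 0.0488
  Dryopteryx: (1 − 0.06) × 0.66 = 0.6204
Bayes factor = 0.0488 / 0.6204 ≈ 0.0787

0.0787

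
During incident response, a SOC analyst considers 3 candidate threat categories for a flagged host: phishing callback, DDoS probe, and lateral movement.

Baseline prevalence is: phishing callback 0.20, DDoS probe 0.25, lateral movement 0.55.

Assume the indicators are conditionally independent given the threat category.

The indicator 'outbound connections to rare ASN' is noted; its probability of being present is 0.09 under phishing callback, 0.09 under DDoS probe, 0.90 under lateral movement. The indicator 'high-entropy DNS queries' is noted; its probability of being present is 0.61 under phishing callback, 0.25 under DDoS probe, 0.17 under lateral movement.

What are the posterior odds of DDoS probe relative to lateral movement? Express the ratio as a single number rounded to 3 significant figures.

Unnormalized posterior weight (prior times the indicator likelihoods) for each of the two hypotheses:
  DDoS probe: 0.25 × 0.09 × 0.25 = 0.005625
  lateral movement: 0.55 × 0.90 × 0.17 = 0.08415
Odds(DDoS probe : lateral movement) = 0.005625 / 0.08415 ≈ 0.0668.

0.0668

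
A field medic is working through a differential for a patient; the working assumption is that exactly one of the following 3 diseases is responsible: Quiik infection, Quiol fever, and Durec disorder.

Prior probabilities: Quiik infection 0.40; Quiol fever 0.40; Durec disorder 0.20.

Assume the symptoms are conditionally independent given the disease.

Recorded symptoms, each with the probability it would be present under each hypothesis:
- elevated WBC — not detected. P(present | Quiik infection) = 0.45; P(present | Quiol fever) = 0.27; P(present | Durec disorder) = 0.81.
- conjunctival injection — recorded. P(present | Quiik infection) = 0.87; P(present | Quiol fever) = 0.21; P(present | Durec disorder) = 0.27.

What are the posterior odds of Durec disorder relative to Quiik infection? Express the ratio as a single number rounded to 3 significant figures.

Posterior odds equal prior odds times the likelihood ratio; only the two competing hypotheses matter (using 1 − P(present | H) for each absent symptom).
  Durec disorder: 0.20 × (1 − 0.81) × 0.27 = 0.01026
  Quiik infection: 0.40 × (1 − 0.45) × 0.87 = 0.1914
Odds(Durec disorder : Quiik infection) = 0.01026 / 0.1914 ≈ 0.0536.

0.0536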